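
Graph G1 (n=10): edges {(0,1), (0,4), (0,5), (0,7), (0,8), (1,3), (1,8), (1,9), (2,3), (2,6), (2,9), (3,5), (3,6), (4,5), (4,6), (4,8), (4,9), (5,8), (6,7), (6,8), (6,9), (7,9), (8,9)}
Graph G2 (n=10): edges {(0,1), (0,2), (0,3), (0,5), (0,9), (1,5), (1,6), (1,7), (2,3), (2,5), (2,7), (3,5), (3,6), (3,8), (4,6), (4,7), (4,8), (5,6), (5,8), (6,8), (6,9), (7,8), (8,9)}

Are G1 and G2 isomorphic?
Yes, isomorphic

The graphs are isomorphic.
One valid mapping φ: V(G1) → V(G2): 0→0, 1→1, 2→4, 3→7, 4→3, 5→2, 6→8, 7→9, 8→5, 9→6

Verify φ preserves adjacency — for each edge of G1, its image is an edge of G2:
  (0,1) → (φ(0),φ(1)) = (0,1) ∈ E(G2) ✓
  (0,4) → (φ(0),φ(4)) = (0,3) ∈ E(G2) ✓
  (0,5) → (φ(0),φ(5)) = (0,2) ∈ E(G2) ✓
  (0,7) → (φ(0),φ(7)) = (0,9) ∈ E(G2) ✓
  (0,8) → (φ(0),φ(8)) = (0,5) ∈ E(G2) ✓
  (1,3) → (φ(1),φ(3)) = (1,7) ∈ E(G2) ✓
  (1,8) → (φ(1),φ(8)) = (1,5) ∈ E(G2) ✓
  (1,9) → (φ(1),φ(9)) = (1,6) ∈ E(G2) ✓
  (2,3) → (φ(2),φ(3)) = (4,7) ∈ E(G2) ✓
  (2,6) → (φ(2),φ(6)) = (4,8) ∈ E(G2) ✓
  (2,9) → (φ(2),φ(9)) = (4,6) ∈ E(G2) ✓
  (3,5) → (φ(3),φ(5)) = (2,7) ∈ E(G2) ✓
  (3,6) → (φ(3),φ(6)) = (7,8) ∈ E(G2) ✓
  (4,5) → (φ(4),φ(5)) = (2,3) ∈ E(G2) ✓
  (4,6) → (φ(4),φ(6)) = (3,8) ∈ E(G2) ✓
  (4,8) → (φ(4),φ(8)) = (3,5) ∈ E(G2) ✓
  (4,9) → (φ(4),φ(9)) = (3,6) ∈ E(G2) ✓
  (5,8) → (φ(5),φ(8)) = (2,5) ∈ E(G2) ✓
  (6,7) → (φ(6),φ(7)) = (8,9) ∈ E(G2) ✓
  (6,8) → (φ(6),φ(8)) = (5,8) ∈ E(G2) ✓
  (6,9) → (φ(6),φ(9)) = (6,8) ∈ E(G2) ✓
  (7,9) → (φ(7),φ(9)) = (6,9) ∈ E(G2) ✓
  (8,9) → (φ(8),φ(9)) = (5,6) ∈ E(G2) ✓
All 23 edges of G1 map to edges of G2, and |E(G1)| = |E(G2)| = 23, so φ is a bijection on edges as well as vertices. Hence G1 ≅ G2.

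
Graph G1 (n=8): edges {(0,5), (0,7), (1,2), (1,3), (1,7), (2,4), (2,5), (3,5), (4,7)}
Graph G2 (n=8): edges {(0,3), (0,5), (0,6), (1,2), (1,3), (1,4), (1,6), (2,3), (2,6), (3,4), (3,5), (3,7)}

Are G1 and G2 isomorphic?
No, not isomorphic

The graphs are NOT isomorphic.

Connected components of G1: 2 component(s) with vertex sets [[6], [0, 1, 2, 3, 4, 5, 7]], sizes [1, 7].
Connected components of G2: 1 component(s) with vertex sets [[0, 1, 2, 3, 4, 5, 6, 7]], sizes [8].
The number of connected components (and the multiset of component sizes) is an isomorphism invariant — an isomorphism maps each component of G1 bijectively onto a component of G2. Since G1 has 2 component(s) and G2 has 1, they cannot be isomorphic.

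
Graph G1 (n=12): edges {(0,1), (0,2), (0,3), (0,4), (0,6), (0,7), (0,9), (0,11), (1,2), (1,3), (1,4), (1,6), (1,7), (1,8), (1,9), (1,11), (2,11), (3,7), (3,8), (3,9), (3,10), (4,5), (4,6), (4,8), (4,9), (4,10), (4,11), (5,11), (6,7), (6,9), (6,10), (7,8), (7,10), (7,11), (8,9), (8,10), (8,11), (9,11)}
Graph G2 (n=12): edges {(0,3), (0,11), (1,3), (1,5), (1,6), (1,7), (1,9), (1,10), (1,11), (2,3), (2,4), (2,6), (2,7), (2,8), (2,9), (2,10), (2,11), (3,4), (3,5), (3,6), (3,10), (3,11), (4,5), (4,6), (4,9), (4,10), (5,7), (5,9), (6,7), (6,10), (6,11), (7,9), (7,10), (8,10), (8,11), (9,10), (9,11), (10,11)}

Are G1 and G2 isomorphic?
Yes, isomorphic

The graphs are isomorphic.
One valid mapping φ: V(G1) → V(G2): 0→2, 1→10, 2→8, 3→7, 4→3, 5→0, 6→4, 7→9, 8→1, 9→6, 10→5, 11→11

Verify φ preserves adjacency — for each edge of G1, its image is an edge of G2:
  (0,1) → (φ(0),φ(1)) = (2,10) ∈ E(G2) ✓
  (0,2) → (φ(0),φ(2)) = (2,8) ∈ E(G2) ✓
  (0,3) → (φ(0),φ(3)) = (2,7) ∈ E(G2) ✓
  (0,4) → (φ(0),φ(4)) = (2,3) ∈ E(G2) ✓
  (0,6) → (φ(0),φ(6)) = (2,4) ∈ E(G2) ✓
  (0,7) → (φ(0),φ(7)) = (2,9) ∈ E(G2) ✓
  (0,9) → (φ(0),φ(9)) = (2,6) ∈ E(G2) ✓
  (0,11) → (φ(0),φ(11)) = (2,11) ∈ E(G2) ✓
  (1,2) → (φ(1),φ(2)) = (8,10) ∈ E(G2) ✓
  (1,3) → (φ(1),φ(3)) = (7,10) ∈ E(G2) ✓
  (1,4) → (φ(1),φ(4)) = (3,10) ∈ E(G2) ✓
  (1,6) → (φ(1),φ(6)) = (4,10) ∈ E(G2) ✓
  (1,7) → (φ(1),φ(7)) = (9,10) ∈ E(G2) ✓
  (1,8) → (φ(1),φ(8)) = (1,10) ∈ E(G2) ✓
  (1,9) → (φ(1),φ(9)) = (6,10) ∈ E(G2) ✓
  (1,11) → (φ(1),φ(11)) = (10,11) ∈ E(G2) ✓
  (2,11) → (φ(2),φ(11)) = (8,11) ∈ E(G2) ✓
  (3,7) → (φ(3),φ(7)) = (7,9) ∈ E(G2) ✓
  (3,8) → (φ(3),φ(8)) = (1,7) ∈ E(G2) ✓
  (3,9) → (φ(3),φ(9)) = (6,7) ∈ E(G2) ✓
  (3,10) → (φ(3),φ(10)) = (5,7) ∈ E(G2) ✓
  (4,5) → (φ(4),φ(5)) = (0,3) ∈ E(G2) ✓
  (4,6) → (φ(4),φ(6)) = (3,4) ∈ E(G2) ✓
  (4,8) → (φ(4),φ(8)) = (1,3) ∈ E(G2) ✓
  (4,9) → (φ(4),φ(9)) = (3,6) ∈ E(G2) ✓
  (4,10) → (φ(4),φ(10)) = (3,5) ∈ E(G2) ✓
  (4,11) → (φ(4),φ(11)) = (3,11) ∈ E(G2) ✓
  (5,11) → (φ(5),φ(11)) = (0,11) ∈ E(G2) ✓
  (6,7) → (φ(6),φ(7)) = (4,9) ∈ E(G2) ✓
  (6,9) → (φ(6),φ(9)) = (4,6) ∈ E(G2) ✓
  (6,10) → (φ(6),φ(10)) = (4,5) ∈ E(G2) ✓
  (7,8) → (φ(7),φ(8)) = (1,9) ∈ E(G2) ✓
  (7,10) → (φ(7),φ(10)) = (5,9) ∈ E(G2) ✓
  (7,11) → (φ(7),φ(11)) = (9,11) ∈ E(G2) ✓
  (8,9) → (φ(8),φ(9)) = (1,6) ∈ E(G2) ✓
  (8,10) → (φ(8),φ(10)) = (1,5) ∈ E(G2) ✓
  (8,11) → (φ(8),φ(11)) = (1,11) ∈ E(G2) ✓
  (9,11) → (φ(9),φ(11)) = (6,11) ∈ E(G2) ✓
All 38 edges of G1 map to edges of G2, and |E(G1)| = |E(G2)| = 38, so φ is a bijection on edges as well as vertices. Hence G1 ≅ G2.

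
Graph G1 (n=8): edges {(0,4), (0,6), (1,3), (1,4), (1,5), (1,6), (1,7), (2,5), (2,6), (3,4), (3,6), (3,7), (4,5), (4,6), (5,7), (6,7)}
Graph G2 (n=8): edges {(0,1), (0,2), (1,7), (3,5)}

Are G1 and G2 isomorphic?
No, not isomorphic

The graphs are NOT isomorphic.

Connected components of G1: 1 component(s) with vertex sets [[0, 1, 2, 3, 4, 5, 6, 7]], sizes [8].
Connected components of G2: 4 component(s) with vertex sets [[4], [6], [3, 5], [0, 1, 2, 7]], sizes [1, 1, 2, 4].
The number of connected components (and the multiset of component sizes) is an isomorphism invariant — an isomorphism maps each component of G1 bijectively onto a component of G2. Since G1 has 1 component(s) and G2 has 4, they cannot be isomorphic.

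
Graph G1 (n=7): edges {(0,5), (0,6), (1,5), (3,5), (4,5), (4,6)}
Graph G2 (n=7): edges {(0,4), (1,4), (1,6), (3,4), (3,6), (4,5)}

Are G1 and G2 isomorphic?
Yes, isomorphic

The graphs are isomorphic.
One valid mapping φ: V(G1) → V(G2): 0→1, 1→0, 2→2, 3→5, 4→3, 5→4, 6→6

Verify φ preserves adjacency — for each edge of G1, its image is an edge of G2:
  (0,5) → (φ(0),φ(5)) = (1,4) ∈ E(G2) ✓
  (0,6) → (φ(0),φ(6)) = (1,6) ∈ E(G2) ✓
  (1,5) → (φ(1),φ(5)) = (0,4) ∈ E(G2) ✓
  (3,5) → (φ(3),φ(5)) = (4,5) ∈ E(G2) ✓
  (4,5) → (φ(4),φ(5)) = (3,4) ∈ E(G2) ✓
  (4,6) → (φ(4),φ(6)) = (3,6) ∈ E(G2) ✓
All 6 edges of G1 map to edges of G2, and |E(G1)| = |E(G2)| = 6, so φ is a bijection on edges as well as vertices. Hence G1 ≅ G2.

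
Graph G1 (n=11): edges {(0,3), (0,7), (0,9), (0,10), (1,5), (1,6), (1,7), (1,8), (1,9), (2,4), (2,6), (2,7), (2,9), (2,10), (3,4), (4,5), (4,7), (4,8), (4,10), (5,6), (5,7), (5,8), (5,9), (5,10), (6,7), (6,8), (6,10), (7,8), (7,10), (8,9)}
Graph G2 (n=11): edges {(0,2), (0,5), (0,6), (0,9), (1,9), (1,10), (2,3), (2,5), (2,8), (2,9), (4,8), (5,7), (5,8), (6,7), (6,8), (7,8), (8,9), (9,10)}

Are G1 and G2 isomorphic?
No, not isomorphic

The graphs are NOT isomorphic.

Degrees in G1: deg(0)=4, deg(1)=5, deg(2)=5, deg(3)=2, deg(4)=6, deg(5)=7, deg(6)=6, deg(7)=8, deg(8)=6, deg(9)=5, deg(10)=6.
Sorted degree sequence of G1: [8, 7, 6, 6, 6, 6, 5, 5, 5, 4, 2].
Degrees in G2: deg(0)=4, deg(1)=2, deg(2)=5, deg(3)=1, deg(4)=1, deg(5)=4, deg(6)=3, deg(7)=3, deg(8)=6, deg(9)=5, deg(10)=2.
Sorted degree sequence of G2: [6, 5, 5, 4, 4, 3, 3, 2, 2, 1, 1].
The (sorted) degree sequence is an isomorphism invariant, so since G1 and G2 have different degree sequences they cannot be isomorphic.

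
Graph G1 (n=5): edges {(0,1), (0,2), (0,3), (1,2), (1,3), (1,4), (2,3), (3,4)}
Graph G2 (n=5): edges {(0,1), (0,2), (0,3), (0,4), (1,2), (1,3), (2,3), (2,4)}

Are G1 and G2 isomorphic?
Yes, isomorphic

The graphs are isomorphic.
One valid mapping φ: V(G1) → V(G2): 0→3, 1→2, 2→1, 3→0, 4→4

Verify φ preserves adjacency — for each edge of G1, its image is an edge of G2:
  (0,1) → (φ(0),φ(1)) = (2,3) ∈ E(G2) ✓
  (0,2) → (φ(0),φ(2)) = (1,3) ∈ E(G2) ✓
  (0,3) → (φ(0),φ(3)) = (0,3) ∈ E(G2) ✓
  (1,2) → (φ(1),φ(2)) = (1,2) ∈ E(G2) ✓
  (1,3) → (φ(1),φ(3)) = (0,2) ∈ E(G2) ✓
  (1,4) → (φ(1),φ(4)) = (2,4) ∈ E(G2) ✓
  (2,3) → (φ(2),φ(3)) = (0,1) ∈ E(G2) ✓
  (3,4) → (φ(3),φ(4)) = (0,4) ∈ E(G2) ✓
All 8 edges of G1 map to edges of G2, and |E(G1)| = |E(G2)| = 8, so φ is a bijection on edges as well as vertices. Hence G1 ≅ G2.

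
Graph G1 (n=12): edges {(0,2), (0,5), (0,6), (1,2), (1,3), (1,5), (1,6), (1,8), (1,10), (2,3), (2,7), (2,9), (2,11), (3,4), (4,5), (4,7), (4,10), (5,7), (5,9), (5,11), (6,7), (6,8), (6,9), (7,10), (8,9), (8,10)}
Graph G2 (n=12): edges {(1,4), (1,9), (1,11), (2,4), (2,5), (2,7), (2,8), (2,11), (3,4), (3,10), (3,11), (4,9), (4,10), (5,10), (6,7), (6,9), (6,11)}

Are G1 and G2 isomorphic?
No, not isomorphic

The graphs are NOT isomorphic.

Connected components of G1: 1 component(s) with vertex sets [[0, 1, 2, 3, 4, 5, 6, 7, 8, 9, 10, 11]], sizes [12].
Connected components of G2: 2 component(s) with vertex sets [[0], [1, 2, 3, 4, 5, 6, 7, 8, 9, 10, 11]], sizes [1, 11].
The number of connected components (and the multiset of component sizes) is an isomorphism invariant — an isomorphism maps each component of G1 bijectively onto a component of G2. Since G1 has 1 component(s) and G2 has 2, they cannot be isomorphic.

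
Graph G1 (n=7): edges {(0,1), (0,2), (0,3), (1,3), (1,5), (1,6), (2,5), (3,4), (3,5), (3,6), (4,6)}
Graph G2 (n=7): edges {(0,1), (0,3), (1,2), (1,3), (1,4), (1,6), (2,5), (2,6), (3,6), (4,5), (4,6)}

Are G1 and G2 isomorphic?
Yes, isomorphic

The graphs are isomorphic.
One valid mapping φ: V(G1) → V(G2): 0→2, 1→6, 2→5, 3→1, 4→0, 5→4, 6→3

Verify φ preserves adjacency — for each edge of G1, its image is an edge of G2:
  (0,1) → (φ(0),φ(1)) = (2,6) ∈ E(G2) ✓
  (0,2) → (φ(0),φ(2)) = (2,5) ∈ E(G2) ✓
  (0,3) → (φ(0),φ(3)) = (1,2) ∈ E(G2) ✓
  (1,3) → (φ(1),φ(3)) = (1,6) ∈ E(G2) ✓
  (1,5) → (φ(1),φ(5)) = (4,6) ∈ E(G2) ✓
  (1,6) → (φ(1),φ(6)) = (3,6) ∈ E(G2) ✓
  (2,5) → (φ(2),φ(5)) = (4,5) ∈ E(G2) ✓
  (3,4) → (φ(3),φ(4)) = (0,1) ∈ E(G2) ✓
  (3,5) → (φ(3),φ(5)) = (1,4) ∈ E(G2) ✓
  (3,6) → (φ(3),φ(6)) = (1,3) ∈ E(G2) ✓
  (4,6) → (φ(4),φ(6)) = (0,3) ∈ E(G2) ✓
All 11 edges of G1 map to edges of G2, and |E(G1)| = |E(G2)| = 11, so φ is a bijection on edges as well as vertices. Hence G1 ≅ G2.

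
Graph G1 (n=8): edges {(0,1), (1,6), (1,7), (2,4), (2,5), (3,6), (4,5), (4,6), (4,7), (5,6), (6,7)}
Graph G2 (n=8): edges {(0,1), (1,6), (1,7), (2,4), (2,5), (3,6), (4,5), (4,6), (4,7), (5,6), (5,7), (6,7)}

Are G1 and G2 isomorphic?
No, not isomorphic

The graphs are NOT isomorphic.

Counting edges: G1 has 11 edge(s); G2 has 12 edge(s).
Edge count is an isomorphism invariant (a bijection on vertices induces a bijection on edges), so differing edge counts rule out isomorphism.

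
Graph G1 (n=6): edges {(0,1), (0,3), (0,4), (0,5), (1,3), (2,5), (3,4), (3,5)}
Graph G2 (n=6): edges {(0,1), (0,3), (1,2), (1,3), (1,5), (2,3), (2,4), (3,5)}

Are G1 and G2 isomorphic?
Yes, isomorphic

The graphs are isomorphic.
One valid mapping φ: V(G1) → V(G2): 0→1, 1→0, 2→4, 3→3, 4→5, 5→2

Verify φ preserves adjacency — for each edge of G1, its image is an edge of G2:
  (0,1) → (φ(0),φ(1)) = (0,1) ∈ E(G2) ✓
  (0,3) → (φ(0),φ(3)) = (1,3) ∈ E(G2) ✓
  (0,4) → (φ(0),φ(4)) = (1,5) ∈ E(G2) ✓
  (0,5) → (φ(0),φ(5)) = (1,2) ∈ E(G2) ✓
  (1,3) → (φ(1),φ(3)) = (0,3) ∈ E(G2) ✓
  (2,5) → (φ(2),φ(5)) = (2,4) ∈ E(G2) ✓
  (3,4) → (φ(3),φ(4)) = (3,5) ∈ E(G2) ✓
  (3,5) → (φ(3),φ(5)) = (2,3) ∈ E(G2) ✓
All 8 edges of G1 map to edges of G2, and |E(G1)| = |E(G2)| = 8, so φ is a bijection on edges as well as vertices. Hence G1 ≅ G2.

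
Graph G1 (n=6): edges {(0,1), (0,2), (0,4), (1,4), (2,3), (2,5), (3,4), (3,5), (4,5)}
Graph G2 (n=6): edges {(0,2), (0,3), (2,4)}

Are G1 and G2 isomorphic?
No, not isomorphic

The graphs are NOT isomorphic.

Connected components of G1: 1 component(s) with vertex sets [[0, 1, 2, 3, 4, 5]], sizes [6].
Connected components of G2: 3 component(s) with vertex sets [[1], [5], [0, 2, 3, 4]], sizes [1, 1, 4].
The number of connected components (and the multiset of component sizes) is an isomorphism invariant — an isomorphism maps each component of G1 bijectively onto a component of G2. Since G1 has 1 component(s) and G2 has 3, they cannot be isomorphic.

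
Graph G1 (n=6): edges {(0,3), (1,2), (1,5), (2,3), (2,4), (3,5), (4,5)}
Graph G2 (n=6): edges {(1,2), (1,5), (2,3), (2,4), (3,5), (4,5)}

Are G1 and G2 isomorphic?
No, not isomorphic

The graphs are NOT isomorphic.

Counting edges: G1 has 7 edge(s); G2 has 6 edge(s).
Edge count is an isomorphism invariant (a bijection on vertices induces a bijection on edges), so differing edge counts rule out isomorphism.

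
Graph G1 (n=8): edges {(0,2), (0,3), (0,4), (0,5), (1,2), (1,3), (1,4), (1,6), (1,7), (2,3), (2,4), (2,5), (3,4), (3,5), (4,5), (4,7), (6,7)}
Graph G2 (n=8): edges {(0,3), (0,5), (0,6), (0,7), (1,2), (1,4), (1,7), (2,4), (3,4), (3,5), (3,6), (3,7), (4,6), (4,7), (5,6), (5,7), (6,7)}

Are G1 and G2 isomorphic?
Yes, isomorphic

The graphs are isomorphic.
One valid mapping φ: V(G1) → V(G2): 0→5, 1→4, 2→3, 3→6, 4→7, 5→0, 6→2, 7→1

Verify φ preserves adjacency — for each edge of G1, its image is an edge of G2:
  (0,2) → (φ(0),φ(2)) = (3,5) ∈ E(G2) ✓
  (0,3) → (φ(0),φ(3)) = (5,6) ∈ E(G2) ✓
  (0,4) → (φ(0),φ(4)) = (5,7) ∈ E(G2) ✓
  (0,5) → (φ(0),φ(5)) = (0,5) ∈ E(G2) ✓
  (1,2) → (φ(1),φ(2)) = (3,4) ∈ E(G2) ✓
  (1,3) → (φ(1),φ(3)) = (4,6) ∈ E(G2) ✓
  (1,4) → (φ(1),φ(4)) = (4,7) ∈ E(G2) ✓
  (1,6) → (φ(1),φ(6)) = (2,4) ∈ E(G2) ✓
  (1,7) → (φ(1),φ(7)) = (1,4) ∈ E(G2) ✓
  (2,3) → (φ(2),φ(3)) = (3,6) ∈ E(G2) ✓
  (2,4) → (φ(2),φ(4)) = (3,7) ∈ E(G2) ✓
  (2,5) → (φ(2),φ(5)) = (0,3) ∈ E(G2) ✓
  (3,4) → (φ(3),φ(4)) = (6,7) ∈ E(G2) ✓
  (3,5) → (φ(3),φ(5)) = (0,6) ∈ E(G2) ✓
  (4,5) → (φ(4),φ(5)) = (0,7) ∈ E(G2) ✓
  (4,7) → (φ(4),φ(7)) = (1,7) ∈ E(G2) ✓
  (6,7) → (φ(6),φ(7)) = (1,2) ∈ E(G2) ✓
All 17 edges of G1 map to edges of G2, and |E(G1)| = |E(G2)| = 17, so φ is a bijection on edges as well as vertices. Hence G1 ≅ G2.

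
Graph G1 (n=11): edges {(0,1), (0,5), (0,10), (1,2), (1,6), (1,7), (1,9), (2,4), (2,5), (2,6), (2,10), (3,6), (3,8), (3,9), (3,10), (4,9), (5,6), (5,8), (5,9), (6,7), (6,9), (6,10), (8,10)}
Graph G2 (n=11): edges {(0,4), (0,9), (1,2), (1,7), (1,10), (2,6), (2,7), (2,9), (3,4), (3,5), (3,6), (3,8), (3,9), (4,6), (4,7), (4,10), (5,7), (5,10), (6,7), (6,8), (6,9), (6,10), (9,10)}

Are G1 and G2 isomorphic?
Yes, isomorphic

The graphs are isomorphic.
One valid mapping φ: V(G1) → V(G2): 0→5, 1→3, 2→4, 3→2, 4→0, 5→10, 6→6, 7→8, 8→1, 9→9, 10→7

Verify φ preserves adjacency — for each edge of G1, its image is an edge of G2:
  (0,1) → (φ(0),φ(1)) = (3,5) ∈ E(G2) ✓
  (0,5) → (φ(0),φ(5)) = (5,10) ∈ E(G2) ✓
  (0,10) → (φ(0),φ(10)) = (5,7) ∈ E(G2) ✓
  (1,2) → (φ(1),φ(2)) = (3,4) ∈ E(G2) ✓
  (1,6) → (φ(1),φ(6)) = (3,6) ∈ E(G2) ✓
  (1,7) → (φ(1),φ(7)) = (3,8) ∈ E(G2) ✓
  (1,9) → (φ(1),φ(9)) = (3,9) ∈ E(G2) ✓
  (2,4) → (φ(2),φ(4)) = (0,4) ∈ E(G2) ✓
  (2,5) → (φ(2),φ(5)) = (4,10) ∈ E(G2) ✓
  (2,6) → (φ(2),φ(6)) = (4,6) ∈ E(G2) ✓
  (2,10) → (φ(2),φ(10)) = (4,7) ∈ E(G2) ✓
  (3,6) → (φ(3),φ(6)) = (2,6) ∈ E(G2) ✓
  (3,8) → (φ(3),φ(8)) = (1,2) ∈ E(G2) ✓
  (3,9) → (φ(3),φ(9)) = (2,9) ∈ E(G2) ✓
  (3,10) → (φ(3),φ(10)) = (2,7) ∈ E(G2) ✓
  (4,9) → (φ(4),φ(9)) = (0,9) ∈ E(G2) ✓
  (5,6) → (φ(5),φ(6)) = (6,10) ∈ E(G2) ✓
  (5,8) → (φ(5),φ(8)) = (1,10) ∈ E(G2) ✓
  (5,9) → (φ(5),φ(9)) = (9,10) ∈ E(G2) ✓
  (6,7) → (φ(6),φ(7)) = (6,8) ∈ E(G2) ✓
  (6,9) → (φ(6),φ(9)) = (6,9) ∈ E(G2) ✓
  (6,10) → (φ(6),φ(10)) = (6,7) ∈ E(G2) ✓
  (8,10) → (φ(8),φ(10)) = (1,7) ∈ E(G2) ✓
All 23 edges of G1 map to edges of G2, and |E(G1)| = |E(G2)| = 23, so φ is a bijection on edges as well as vertices. Hence G1 ≅ G2.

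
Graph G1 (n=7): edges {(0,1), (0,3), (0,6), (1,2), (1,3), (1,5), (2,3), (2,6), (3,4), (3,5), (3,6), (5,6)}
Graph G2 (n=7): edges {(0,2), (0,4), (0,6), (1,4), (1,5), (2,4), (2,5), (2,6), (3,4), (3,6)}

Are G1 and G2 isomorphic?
No, not isomorphic

The graphs are NOT isomorphic.

Counting triangles (3-cliques): G1 has 6, G2 has 2.
Triangle count is an isomorphism invariant, so differing triangle counts rule out isomorphism.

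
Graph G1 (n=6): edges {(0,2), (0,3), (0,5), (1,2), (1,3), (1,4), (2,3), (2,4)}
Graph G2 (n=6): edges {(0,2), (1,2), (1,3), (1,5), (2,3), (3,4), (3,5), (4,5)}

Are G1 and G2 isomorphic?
Yes, isomorphic

The graphs are isomorphic.
One valid mapping φ: V(G1) → V(G2): 0→2, 1→5, 2→3, 3→1, 4→4, 5→0

Verify φ preserves adjacency — for each edge of G1, its image is an edge of G2:
  (0,2) → (φ(0),φ(2)) = (2,3) ∈ E(G2) ✓
  (0,3) → (φ(0),φ(3)) = (1,2) ∈ E(G2) ✓
  (0,5) → (φ(0),φ(5)) = (0,2) ∈ E(G2) ✓
  (1,2) → (φ(1),φ(2)) = (3,5) ∈ E(G2) ✓
  (1,3) → (φ(1),φ(3)) = (1,5) ∈ E(G2) ✓
  (1,4) → (φ(1),φ(4)) = (4,5) ∈ E(G2) ✓
  (2,3) → (φ(2),φ(3)) = (1,3) ∈ E(G2) ✓
  (2,4) → (φ(2),φ(4)) = (3,4) ∈ E(G2) ✓
All 8 edges of G1 map to edges of G2, and |E(G1)| = |E(G2)| = 8, so φ is a bijection on edges as well as vertices. Hence G1 ≅ G2.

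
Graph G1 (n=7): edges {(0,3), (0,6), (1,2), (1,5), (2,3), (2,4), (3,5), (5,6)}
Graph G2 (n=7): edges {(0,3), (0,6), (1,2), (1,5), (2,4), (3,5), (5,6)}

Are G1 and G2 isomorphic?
No, not isomorphic

The graphs are NOT isomorphic.

Counting edges: G1 has 8 edge(s); G2 has 7 edge(s).
Edge count is an isomorphism invariant (a bijection on vertices induces a bijection on edges), so differing edge counts rule out isomorphism.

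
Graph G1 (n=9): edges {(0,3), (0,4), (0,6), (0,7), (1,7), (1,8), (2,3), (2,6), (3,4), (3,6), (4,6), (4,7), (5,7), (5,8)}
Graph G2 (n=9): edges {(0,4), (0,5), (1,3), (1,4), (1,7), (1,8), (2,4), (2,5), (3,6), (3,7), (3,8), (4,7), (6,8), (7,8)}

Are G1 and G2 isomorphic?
Yes, isomorphic

The graphs are isomorphic.
One valid mapping φ: V(G1) → V(G2): 0→1, 1→0, 2→6, 3→3, 4→7, 5→2, 6→8, 7→4, 8→5

Verify φ preserves adjacency — for each edge of G1, its image is an edge of G2:
  (0,3) → (φ(0),φ(3)) = (1,3) ∈ E(G2) ✓
  (0,4) → (φ(0),φ(4)) = (1,7) ∈ E(G2) ✓
  (0,6) → (φ(0),φ(6)) = (1,8) ∈ E(G2) ✓
  (0,7) → (φ(0),φ(7)) = (1,4) ∈ E(G2) ✓
  (1,7) → (φ(1),φ(7)) = (0,4) ∈ E(G2) ✓
  (1,8) → (φ(1),φ(8)) = (0,5) ∈ E(G2) ✓
  (2,3) → (φ(2),φ(3)) = (3,6) ∈ E(G2) ✓
  (2,6) → (φ(2),φ(6)) = (6,8) ∈ E(G2) ✓
  (3,4) → (φ(3),φ(4)) = (3,7) ∈ E(G2) ✓
  (3,6) → (φ(3),φ(6)) = (3,8) ∈ E(G2) ✓
  (4,6) → (φ(4),φ(6)) = (7,8) ∈ E(G2) ✓
  (4,7) → (φ(4),φ(7)) = (4,7) ∈ E(G2) ✓
  (5,7) → (φ(5),φ(7)) = (2,4) ∈ E(G2) ✓
  (5,8) → (φ(5),φ(8)) = (2,5) ∈ E(G2) ✓
All 14 edges of G1 map to edges of G2, and |E(G1)| = |E(G2)| = 14, so φ is a bijection on edges as well as vertices. Hence G1 ≅ G2.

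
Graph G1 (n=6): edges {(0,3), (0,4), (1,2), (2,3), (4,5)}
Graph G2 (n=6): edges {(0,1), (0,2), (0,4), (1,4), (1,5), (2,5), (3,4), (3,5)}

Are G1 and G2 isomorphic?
No, not isomorphic

The graphs are NOT isomorphic.

Degrees in G1: deg(0)=2, deg(1)=1, deg(2)=2, deg(3)=2, deg(4)=2, deg(5)=1.
Sorted degree sequence of G1: [2, 2, 2, 2, 1, 1].
Degrees in G2: deg(0)=3, deg(1)=3, deg(2)=2, deg(3)=2, deg(4)=3, deg(5)=3.
Sorted degree sequence of G2: [3, 3, 3, 3, 2, 2].
The (sorted) degree sequence is an isomorphism invariant, so since G1 and G2 have different degree sequences they cannot be isomorphic.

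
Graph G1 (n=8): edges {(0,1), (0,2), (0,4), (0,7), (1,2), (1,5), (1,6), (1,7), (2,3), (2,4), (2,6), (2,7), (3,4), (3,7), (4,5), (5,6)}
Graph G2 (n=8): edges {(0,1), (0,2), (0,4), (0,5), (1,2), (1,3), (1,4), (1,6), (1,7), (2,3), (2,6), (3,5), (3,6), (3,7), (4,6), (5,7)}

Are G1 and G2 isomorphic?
Yes, isomorphic

The graphs are isomorphic.
One valid mapping φ: V(G1) → V(G2): 0→2, 1→3, 2→1, 3→4, 4→0, 5→5, 6→7, 7→6

Verify φ preserves adjacency — for each edge of G1, its image is an edge of G2:
  (0,1) → (φ(0),φ(1)) = (2,3) ∈ E(G2) ✓
  (0,2) → (φ(0),φ(2)) = (1,2) ∈ E(G2) ✓
  (0,4) → (φ(0),φ(4)) = (0,2) ∈ E(G2) ✓
  (0,7) → (φ(0),φ(7)) = (2,6) ∈ E(G2) ✓
  (1,2) → (φ(1),φ(2)) = (1,3) ∈ E(G2) ✓
  (1,5) → (φ(1),φ(5)) = (3,5) ∈ E(G2) ✓
  (1,6) → (φ(1),φ(6)) = (3,7) ∈ E(G2) ✓
  (1,7) → (φ(1),φ(7)) = (3,6) ∈ E(G2) ✓
  (2,3) → (φ(2),φ(3)) = (1,4) ∈ E(G2) ✓
  (2,4) → (φ(2),φ(4)) = (0,1) ∈ E(G2) ✓
  (2,6) → (φ(2),φ(6)) = (1,7) ∈ E(G2) ✓
  (2,7) → (φ(2),φ(7)) = (1,6) ∈ E(G2) ✓
  (3,4) → (φ(3),φ(4)) = (0,4) ∈ E(G2) ✓
  (3,7) → (φ(3),φ(7)) = (4,6) ∈ E(G2) ✓
  (4,5) → (φ(4),φ(5)) = (0,5) ∈ E(G2) ✓
  (5,6) → (φ(5),φ(6)) = (5,7) ∈ E(G2) ✓
All 16 edges of G1 map to edges of G2, and |E(G1)| = |E(G2)| = 16, so φ is a bijection on edges as well as vertices. Hence G1 ≅ G2.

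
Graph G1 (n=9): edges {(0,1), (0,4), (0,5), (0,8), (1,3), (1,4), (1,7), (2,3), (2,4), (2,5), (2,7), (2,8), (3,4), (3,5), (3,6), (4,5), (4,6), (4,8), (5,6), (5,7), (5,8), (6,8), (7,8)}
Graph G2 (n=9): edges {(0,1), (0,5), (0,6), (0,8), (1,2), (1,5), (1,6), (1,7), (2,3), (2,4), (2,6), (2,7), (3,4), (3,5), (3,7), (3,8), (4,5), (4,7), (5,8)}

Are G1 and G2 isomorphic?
No, not isomorphic

The graphs are NOT isomorphic.

Counting triangles (3-cliques): G1 has 20, G2 has 11.
Triangle count is an isomorphism invariant, so differing triangle counts rule out isomorphism.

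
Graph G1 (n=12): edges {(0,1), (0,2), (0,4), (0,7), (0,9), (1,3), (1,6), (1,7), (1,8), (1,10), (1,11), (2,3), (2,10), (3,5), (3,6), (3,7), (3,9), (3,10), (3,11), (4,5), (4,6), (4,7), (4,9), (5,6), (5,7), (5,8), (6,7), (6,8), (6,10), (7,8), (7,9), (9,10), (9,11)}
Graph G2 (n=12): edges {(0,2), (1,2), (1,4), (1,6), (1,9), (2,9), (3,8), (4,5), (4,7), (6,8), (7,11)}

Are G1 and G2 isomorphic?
No, not isomorphic

The graphs are NOT isomorphic.

Connected components of G1: 1 component(s) with vertex sets [[0, 1, 2, 3, 4, 5, 6, 7, 8, 9, 10, 11]], sizes [12].
Connected components of G2: 2 component(s) with vertex sets [[10], [0, 1, 2, 3, 4, 5, 6, 7, 8, 9, 11]], sizes [1, 11].
The number of connected components (and the multiset of component sizes) is an isomorphism invariant — an isomorphism maps each component of G1 bijectively onto a component of G2. Since G1 has 1 component(s) and G2 has 2, they cannot be isomorphic.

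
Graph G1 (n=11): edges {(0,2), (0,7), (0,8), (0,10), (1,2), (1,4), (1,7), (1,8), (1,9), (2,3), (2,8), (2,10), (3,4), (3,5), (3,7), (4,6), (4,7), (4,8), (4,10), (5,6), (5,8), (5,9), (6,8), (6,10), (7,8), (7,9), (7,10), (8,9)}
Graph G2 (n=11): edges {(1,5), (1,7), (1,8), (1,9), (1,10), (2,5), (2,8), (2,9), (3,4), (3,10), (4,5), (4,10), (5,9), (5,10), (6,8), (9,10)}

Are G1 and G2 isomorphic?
No, not isomorphic

The graphs are NOT isomorphic.

Connected components of G1: 1 component(s) with vertex sets [[0, 1, 2, 3, 4, 5, 6, 7, 8, 9, 10]], sizes [11].
Connected components of G2: 2 component(s) with vertex sets [[0], [1, 2, 3, 4, 5, 6, 7, 8, 9, 10]], sizes [1, 10].
The number of connected components (and the multiset of component sizes) is an isomorphism invariant — an isomorphism maps each component of G1 bijectively onto a component of G2. Since G1 has 1 component(s) and G2 has 2, they cannot be isomorphic.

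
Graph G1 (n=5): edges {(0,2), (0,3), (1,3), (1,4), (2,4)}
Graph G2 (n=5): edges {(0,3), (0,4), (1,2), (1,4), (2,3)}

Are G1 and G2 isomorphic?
Yes, isomorphic

The graphs are isomorphic.
One valid mapping φ: V(G1) → V(G2): 0→3, 1→1, 2→0, 3→2, 4→4

Verify φ preserves adjacency — for each edge of G1, its image is an edge of G2:
  (0,2) → (φ(0),φ(2)) = (0,3) ∈ E(G2) ✓
  (0,3) → (φ(0),φ(3)) = (2,3) ∈ E(G2) ✓
  (1,3) → (φ(1),φ(3)) = (1,2) ∈ E(G2) ✓
  (1,4) → (φ(1),φ(4)) = (1,4) ∈ E(G2) ✓
  (2,4) → (φ(2),φ(4)) = (0,4) ∈ E(G2) ✓
All 5 edges of G1 map to edges of G2, and |E(G1)| = |E(G2)| = 5, so φ is a bijection on edges as well as vertices. Hence G1 ≅ G2.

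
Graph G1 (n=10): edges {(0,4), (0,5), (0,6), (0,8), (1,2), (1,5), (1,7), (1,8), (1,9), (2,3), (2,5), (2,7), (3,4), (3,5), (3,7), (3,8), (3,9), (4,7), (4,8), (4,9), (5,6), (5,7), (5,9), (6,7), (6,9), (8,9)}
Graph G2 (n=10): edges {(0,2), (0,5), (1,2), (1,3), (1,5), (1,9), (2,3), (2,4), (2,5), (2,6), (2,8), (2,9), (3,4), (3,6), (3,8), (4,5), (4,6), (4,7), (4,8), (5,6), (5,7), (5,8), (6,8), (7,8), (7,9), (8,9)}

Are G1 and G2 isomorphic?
No, not isomorphic

The graphs are NOT isomorphic.

Counting triangles (3-cliques): G1 has 19, G2 has 25.
Triangle count is an isomorphism invariant, so differing triangle counts rule out isomorphism.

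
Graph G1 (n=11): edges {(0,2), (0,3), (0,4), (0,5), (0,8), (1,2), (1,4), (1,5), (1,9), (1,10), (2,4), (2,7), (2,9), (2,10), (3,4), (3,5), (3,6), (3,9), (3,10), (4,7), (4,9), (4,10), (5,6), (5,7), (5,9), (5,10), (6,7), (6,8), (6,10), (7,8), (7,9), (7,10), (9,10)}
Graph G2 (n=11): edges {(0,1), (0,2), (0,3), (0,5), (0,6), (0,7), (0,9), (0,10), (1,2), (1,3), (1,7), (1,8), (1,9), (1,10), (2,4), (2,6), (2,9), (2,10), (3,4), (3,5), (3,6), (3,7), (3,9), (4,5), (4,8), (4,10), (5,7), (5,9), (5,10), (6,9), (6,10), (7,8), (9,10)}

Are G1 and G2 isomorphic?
Yes, isomorphic

The graphs are isomorphic.
One valid mapping φ: V(G1) → V(G2): 0→4, 1→6, 2→2, 3→5, 4→10, 5→3, 6→7, 7→1, 8→8, 9→9, 10→0

Verify φ preserves adjacency — for each edge of G1, its image is an edge of G2:
  (0,2) → (φ(0),φ(2)) = (2,4) ∈ E(G2) ✓
  (0,3) → (φ(0),φ(3)) = (4,5) ∈ E(G2) ✓
  (0,4) → (φ(0),φ(4)) = (4,10) ∈ E(G2) ✓
  (0,5) → (φ(0),φ(5)) = (3,4) ∈ E(G2) ✓
  (0,8) → (φ(0),φ(8)) = (4,8) ∈ E(G2) ✓
  (1,2) → (φ(1),φ(2)) = (2,6) ∈ E(G2) ✓
  (1,4) → (φ(1),φ(4)) = (6,10) ∈ E(G2) ✓
  (1,5) → (φ(1),φ(5)) = (3,6) ∈ E(G2) ✓
  (1,9) → (φ(1),φ(9)) = (6,9) ∈ E(G2) ✓
  (1,10) → (φ(1),φ(10)) = (0,6) ∈ E(G2) ✓
  (2,4) → (φ(2),φ(4)) = (2,10) ∈ E(G2) ✓
  (2,7) → (φ(2),φ(7)) = (1,2) ∈ E(G2) ✓
  (2,9) → (φ(2),φ(9)) = (2,9) ∈ E(G2) ✓
  (2,10) → (φ(2),φ(10)) = (0,2) ∈ E(G2) ✓
  (3,4) → (φ(3),φ(4)) = (5,10) ∈ E(G2) ✓
  (3,5) → (φ(3),φ(5)) = (3,5) ∈ E(G2) ✓
  (3,6) → (φ(3),φ(6)) = (5,7) ∈ E(G2) ✓
  (3,9) → (φ(3),φ(9)) = (5,9) ∈ E(G2) ✓
  (3,10) → (φ(3),φ(10)) = (0,5) ∈ E(G2) ✓
  (4,7) → (φ(4),φ(7)) = (1,10) ∈ E(G2) ✓
  (4,9) → (φ(4),φ(9)) = (9,10) ∈ E(G2) ✓
  (4,10) → (φ(4),φ(10)) = (0,10) ∈ E(G2) ✓
  (5,6) → (φ(5),φ(6)) = (3,7) ∈ E(G2) ✓
  (5,7) → (φ(5),φ(7)) = (1,3) ∈ E(G2) ✓
  (5,9) → (φ(5),φ(9)) = (3,9) ∈ E(G2) ✓
  (5,10) → (φ(5),φ(10)) = (0,3) ∈ E(G2) ✓
  (6,7) → (φ(6),φ(7)) = (1,7) ∈ E(G2) ✓
  (6,8) → (φ(6),φ(8)) = (7,8) ∈ E(G2) ✓
  (6,10) → (φ(6),φ(10)) = (0,7) ∈ E(G2) ✓
  (7,8) → (φ(7),φ(8)) = (1,8) ∈ E(G2) ✓
  (7,9) → (φ(7),φ(9)) = (1,9) ∈ E(G2) ✓
  (7,10) → (φ(7),φ(10)) = (0,1) ∈ E(G2) ✓
  (9,10) → (φ(9),φ(10)) = (0,9) ∈ E(G2) ✓
All 33 edges of G1 map to edges of G2, and |E(G1)| = |E(G2)| = 33, so φ is a bijection on edges as well as vertices. Hence G1 ≅ G2.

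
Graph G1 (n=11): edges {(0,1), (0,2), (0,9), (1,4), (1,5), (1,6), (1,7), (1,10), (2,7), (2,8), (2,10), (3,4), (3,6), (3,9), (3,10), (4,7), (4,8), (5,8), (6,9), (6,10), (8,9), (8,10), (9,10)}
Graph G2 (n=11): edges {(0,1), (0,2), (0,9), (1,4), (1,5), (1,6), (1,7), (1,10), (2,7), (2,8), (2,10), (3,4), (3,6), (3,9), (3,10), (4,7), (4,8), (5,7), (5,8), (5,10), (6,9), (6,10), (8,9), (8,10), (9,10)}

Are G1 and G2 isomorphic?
No, not isomorphic

The graphs are NOT isomorphic.

Counting edges: G1 has 23 edge(s); G2 has 25 edge(s).
Edge count is an isomorphism invariant (a bijection on vertices induces a bijection on edges), so differing edge counts rule out isomorphism.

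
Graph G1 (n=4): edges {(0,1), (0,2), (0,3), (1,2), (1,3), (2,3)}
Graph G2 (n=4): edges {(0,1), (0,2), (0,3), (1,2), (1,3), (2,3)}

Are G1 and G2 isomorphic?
Yes, isomorphic

The graphs are isomorphic.
One valid mapping φ: V(G1) → V(G2): 0→2, 1→1, 2→0, 3→3

Verify φ preserves adjacency — for each edge of G1, its image is an edge of G2:
  (0,1) → (φ(0),φ(1)) = (1,2) ∈ E(G2) ✓
  (0,2) → (φ(0),φ(2)) = (0,2) ∈ E(G2) ✓
  (0,3) → (φ(0),φ(3)) = (2,3) ∈ E(G2) ✓
  (1,2) → (φ(1),φ(2)) = (0,1) ∈ E(G2) ✓
  (1,3) → (φ(1),φ(3)) = (1,3) ∈ E(G2) ✓
  (2,3) → (φ(2),φ(3)) = (0,3) ∈ E(G2) ✓
All 6 edges of G1 map to edges of G2, and |E(G1)| = |E(G2)| = 6, so φ is a bijection on edges as well as vertices. Hence G1 ≅ G2.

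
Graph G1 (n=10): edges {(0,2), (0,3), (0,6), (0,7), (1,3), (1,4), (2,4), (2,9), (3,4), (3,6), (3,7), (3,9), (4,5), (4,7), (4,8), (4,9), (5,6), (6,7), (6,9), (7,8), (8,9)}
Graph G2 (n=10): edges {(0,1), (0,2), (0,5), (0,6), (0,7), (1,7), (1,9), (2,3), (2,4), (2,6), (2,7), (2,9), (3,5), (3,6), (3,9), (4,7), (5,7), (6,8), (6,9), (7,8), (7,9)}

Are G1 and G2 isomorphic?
Yes, isomorphic

The graphs are isomorphic.
One valid mapping φ: V(G1) → V(G2): 0→3, 1→4, 2→5, 3→2, 4→7, 5→8, 6→6, 7→9, 8→1, 9→0

Verify φ preserves adjacency — for each edge of G1, its image is an edge of G2:
  (0,2) → (φ(0),φ(2)) = (3,5) ∈ E(G2) ✓
  (0,3) → (φ(0),φ(3)) = (2,3) ∈ E(G2) ✓
  (0,6) → (φ(0),φ(6)) = (3,6) ∈ E(G2) ✓
  (0,7) → (φ(0),φ(7)) = (3,9) ∈ E(G2) ✓
  (1,3) → (φ(1),φ(3)) = (2,4) ∈ E(G2) ✓
  (1,4) → (φ(1),φ(4)) = (4,7) ∈ E(G2) ✓
  (2,4) → (φ(2),φ(4)) = (5,7) ∈ E(G2) ✓
  (2,9) → (φ(2),φ(9)) = (0,5) ∈ E(G2) ✓
  (3,4) → (φ(3),φ(4)) = (2,7) ∈ E(G2) ✓
  (3,6) → (φ(3),φ(6)) = (2,6) ∈ E(G2) ✓
  (3,7) → (φ(3),φ(7)) = (2,9) ∈ E(G2) ✓
  (3,9) → (φ(3),φ(9)) = (0,2) ∈ E(G2) ✓
  (4,5) → (φ(4),φ(5)) = (7,8) ∈ E(G2) ✓
  (4,7) → (φ(4),φ(7)) = (7,9) ∈ E(G2) ✓
  (4,8) → (φ(4),φ(8)) = (1,7) ∈ E(G2) ✓
  (4,9) → (φ(4),φ(9)) = (0,7) ∈ E(G2) ✓
  (5,6) → (φ(5),φ(6)) = (6,8) ∈ E(G2) ✓
  (6,7) → (φ(6),φ(7)) = (6,9) ∈ E(G2) ✓
  (6,9) → (φ(6),φ(9)) = (0,6) ∈ E(G2) ✓
  (7,8) → (φ(7),φ(8)) = (1,9) ∈ E(G2) ✓
  (8,9) → (φ(8),φ(9)) = (0,1) ∈ E(G2) ✓
All 21 edges of G1 map to edges of G2, and |E(G1)| = |E(G2)| = 21, so φ is a bijection on edges as well as vertices. Hence G1 ≅ G2.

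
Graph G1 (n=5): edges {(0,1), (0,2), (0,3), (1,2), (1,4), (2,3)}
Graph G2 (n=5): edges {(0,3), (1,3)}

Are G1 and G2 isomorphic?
No, not isomorphic

The graphs are NOT isomorphic.

Degrees in G1: deg(0)=3, deg(1)=3, deg(2)=3, deg(3)=2, deg(4)=1.
Sorted degree sequence of G1: [3, 3, 3, 2, 1].
Degrees in G2: deg(0)=1, deg(1)=1, deg(2)=0, deg(3)=2, deg(4)=0.
Sorted degree sequence of G2: [2, 1, 1, 0, 0].
The (sorted) degree sequence is an isomorphism invariant, so since G1 and G2 have different degree sequences they cannot be isomorphic.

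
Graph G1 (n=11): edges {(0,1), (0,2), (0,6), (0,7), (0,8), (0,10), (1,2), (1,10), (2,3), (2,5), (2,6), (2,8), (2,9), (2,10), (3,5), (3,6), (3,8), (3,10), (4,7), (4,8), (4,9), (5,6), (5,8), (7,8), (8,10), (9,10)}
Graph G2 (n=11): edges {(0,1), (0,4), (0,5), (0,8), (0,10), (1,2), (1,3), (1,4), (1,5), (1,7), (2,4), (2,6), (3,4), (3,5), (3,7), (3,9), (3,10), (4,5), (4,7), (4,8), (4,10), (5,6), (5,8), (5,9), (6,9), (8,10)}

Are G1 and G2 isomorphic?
Yes, isomorphic

The graphs are isomorphic.
One valid mapping φ: V(G1) → V(G2): 0→3, 1→7, 2→4, 3→0, 4→6, 5→8, 6→10, 7→9, 8→5, 9→2, 10→1

Verify φ preserves adjacency — for each edge of G1, its image is an edge of G2:
  (0,1) → (φ(0),φ(1)) = (3,7) ∈ E(G2) ✓
  (0,2) → (φ(0),φ(2)) = (3,4) ∈ E(G2) ✓
  (0,6) → (φ(0),φ(6)) = (3,10) ∈ E(G2) ✓
  (0,7) → (φ(0),φ(7)) = (3,9) ∈ E(G2) ✓
  (0,8) → (φ(0),φ(8)) = (3,5) ∈ E(G2) ✓
  (0,10) → (φ(0),φ(10)) = (1,3) ∈ E(G2) ✓
  (1,2) → (φ(1),φ(2)) = (4,7) ∈ E(G2) ✓
  (1,10) → (φ(1),φ(10)) = (1,7) ∈ E(G2) ✓
  (2,3) → (φ(2),φ(3)) = (0,4) ∈ E(G2) ✓
  (2,5) → (φ(2),φ(5)) = (4,8) ∈ E(G2) ✓
  (2,6) → (φ(2),φ(6)) = (4,10) ∈ E(G2) ✓
  (2,8) → (φ(2),φ(8)) = (4,5) ∈ E(G2) ✓
  (2,9) → (φ(2),φ(9)) = (2,4) ∈ E(G2) ✓
  (2,10) → (φ(2),φ(10)) = (1,4) ∈ E(G2) ✓
  (3,5) → (φ(3),φ(5)) = (0,8) ∈ E(G2) ✓
  (3,6) → (φ(3),φ(6)) = (0,10) ∈ E(G2) ✓
  (3,8) → (φ(3),φ(8)) = (0,5) ∈ E(G2) ✓
  (3,10) → (φ(3),φ(10)) = (0,1) ∈ E(G2) ✓
  (4,7) → (φ(4),φ(7)) = (6,9) ∈ E(G2) ✓
  (4,8) → (φ(4),φ(8)) = (5,6) ∈ E(G2) ✓
  (4,9) → (φ(4),φ(9)) = (2,6) ∈ E(G2) ✓
  (5,6) → (φ(5),φ(6)) = (8,10) ∈ E(G2) ✓
  (5,8) → (φ(5),φ(8)) = (5,8) ∈ E(G2) ✓
  (7,8) → (φ(7),φ(8)) = (5,9) ∈ E(G2) ✓
  (8,10) → (φ(8),φ(10)) = (1,5) ∈ E(G2) ✓
  (9,10) → (φ(9),φ(10)) = (1,2) ∈ E(G2) ✓
All 26 edges of G1 map to edges of G2, and |E(G1)| = |E(G2)| = 26, so φ is a bijection on edges as well as vertices. Hence G1 ≅ G2.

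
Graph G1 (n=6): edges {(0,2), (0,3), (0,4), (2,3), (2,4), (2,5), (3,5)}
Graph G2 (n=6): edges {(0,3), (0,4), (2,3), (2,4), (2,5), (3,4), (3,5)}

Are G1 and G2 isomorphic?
Yes, isomorphic

The graphs are isomorphic.
One valid mapping φ: V(G1) → V(G2): 0→2, 1→1, 2→3, 3→4, 4→5, 5→0

Verify φ preserves adjacency — for each edge of G1, its image is an edge of G2:
  (0,2) → (φ(0),φ(2)) = (2,3) ∈ E(G2) ✓
  (0,3) → (φ(0),φ(3)) = (2,4) ∈ E(G2) ✓
  (0,4) → (φ(0),φ(4)) = (2,5) ∈ E(G2) ✓
  (2,3) → (φ(2),φ(3)) = (3,4) ∈ E(G2) ✓
  (2,4) → (φ(2),φ(4)) = (3,5) ∈ E(G2) ✓
  (2,5) → (φ(2),φ(5)) = (0,3) ∈ E(G2) ✓
  (3,5) → (φ(3),φ(5)) = (0,4) ∈ E(G2) ✓
All 7 edges of G1 map to edges of G2, and |E(G1)| = |E(G2)| = 7, so φ is a bijection on edges as well as vertices. Hence G1 ≅ G2.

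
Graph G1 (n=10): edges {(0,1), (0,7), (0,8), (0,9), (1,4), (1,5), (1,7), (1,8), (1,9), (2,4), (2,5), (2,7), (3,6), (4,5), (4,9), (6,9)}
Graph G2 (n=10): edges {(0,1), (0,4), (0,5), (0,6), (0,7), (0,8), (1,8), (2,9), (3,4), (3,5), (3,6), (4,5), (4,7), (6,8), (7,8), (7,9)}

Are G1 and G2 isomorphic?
Yes, isomorphic

The graphs are isomorphic.
One valid mapping φ: V(G1) → V(G2): 0→8, 1→0, 2→3, 3→2, 4→4, 5→5, 6→9, 7→6, 8→1, 9→7

Verify φ preserves adjacency — for each edge of G1, its image is an edge of G2:
  (0,1) → (φ(0),φ(1)) = (0,8) ∈ E(G2) ✓
  (0,7) → (φ(0),φ(7)) = (6,8) ∈ E(G2) ✓
  (0,8) → (φ(0),φ(8)) = (1,8) ∈ E(G2) ✓
  (0,9) → (φ(0),φ(9)) = (7,8) ∈ E(G2) ✓
  (1,4) → (φ(1),φ(4)) = (0,4) ∈ E(G2) ✓
  (1,5) → (φ(1),φ(5)) = (0,5) ∈ E(G2) ✓
  (1,7) → (φ(1),φ(7)) = (0,6) ∈ E(G2) ✓
  (1,8) → (φ(1),φ(8)) = (0,1) ∈ E(G2) ✓
  (1,9) → (φ(1),φ(9)) = (0,7) ∈ E(G2) ✓
  (2,4) → (φ(2),φ(4)) = (3,4) ∈ E(G2) ✓
  (2,5) → (φ(2),φ(5)) = (3,5) ∈ E(G2) ✓
  (2,7) → (φ(2),φ(7)) = (3,6) ∈ E(G2) ✓
  (3,6) → (φ(3),φ(6)) = (2,9) ∈ E(G2) ✓
  (4,5) → (φ(4),φ(5)) = (4,5) ∈ E(G2) ✓
  (4,9) → (φ(4),φ(9)) = (4,7) ∈ E(G2) ✓
  (6,9) → (φ(6),φ(9)) = (7,9) ∈ E(G2) ✓
All 16 edges of G1 map to edges of G2, and |E(G1)| = |E(G2)| = 16, so φ is a bijection on edges as well as vertices. Hence G1 ≅ G2.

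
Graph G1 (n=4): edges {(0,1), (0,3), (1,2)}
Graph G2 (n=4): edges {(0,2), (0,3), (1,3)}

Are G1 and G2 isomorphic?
Yes, isomorphic

The graphs are isomorphic.
One valid mapping φ: V(G1) → V(G2): 0→0, 1→3, 2→1, 3→2

Verify φ preserves adjacency — for each edge of G1, its image is an edge of G2:
  (0,1) → (φ(0),φ(1)) = (0,3) ∈ E(G2) ✓
  (0,3) → (φ(0),φ(3)) = (0,2) ∈ E(G2) ✓
  (1,2) → (φ(1),φ(2)) = (1,3) ∈ E(G2) ✓
All 3 edges of G1 map to edges of G2, and |E(G1)| = |E(G2)| = 3, so φ is a bijection on edges as well as vertices. Hence G1 ≅ G2.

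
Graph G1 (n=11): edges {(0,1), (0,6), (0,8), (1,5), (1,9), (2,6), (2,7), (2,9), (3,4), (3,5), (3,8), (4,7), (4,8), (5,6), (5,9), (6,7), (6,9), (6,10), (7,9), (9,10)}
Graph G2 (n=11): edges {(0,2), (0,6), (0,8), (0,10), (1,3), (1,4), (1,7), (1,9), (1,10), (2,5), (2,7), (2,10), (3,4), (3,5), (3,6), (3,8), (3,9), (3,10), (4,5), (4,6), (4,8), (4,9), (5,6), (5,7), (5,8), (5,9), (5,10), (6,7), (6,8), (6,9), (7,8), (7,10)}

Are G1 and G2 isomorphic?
No, not isomorphic

The graphs are NOT isomorphic.

Counting triangles (3-cliques): G1 has 8, G2 has 31.
Triangle count is an isomorphism invariant, so differing triangle counts rule out isomorphism.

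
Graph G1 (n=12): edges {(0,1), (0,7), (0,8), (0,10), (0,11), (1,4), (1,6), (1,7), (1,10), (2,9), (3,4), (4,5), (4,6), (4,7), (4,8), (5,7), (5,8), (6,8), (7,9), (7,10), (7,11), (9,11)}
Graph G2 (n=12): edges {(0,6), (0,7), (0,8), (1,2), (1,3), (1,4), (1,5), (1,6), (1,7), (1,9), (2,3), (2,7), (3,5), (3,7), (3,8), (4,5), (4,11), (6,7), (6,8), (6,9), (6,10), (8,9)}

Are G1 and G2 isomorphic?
Yes, isomorphic

The graphs are isomorphic.
One valid mapping φ: V(G1) → V(G2): 0→3, 1→7, 2→11, 3→10, 4→6, 5→9, 6→0, 7→1, 8→8, 9→4, 10→2, 11→5

Verify φ preserves adjacency — for each edge of G1, its image is an edge of G2:
  (0,1) → (φ(0),φ(1)) = (3,7) ∈ E(G2) ✓
  (0,7) → (φ(0),φ(7)) = (1,3) ∈ E(G2) ✓
  (0,8) → (φ(0),φ(8)) = (3,8) ∈ E(G2) ✓
  (0,10) → (φ(0),φ(10)) = (2,3) ∈ E(G2) ✓
  (0,11) → (φ(0),φ(11)) = (3,5) ∈ E(G2) ✓
  (1,4) → (φ(1),φ(4)) = (6,7) ∈ E(G2) ✓
  (1,6) → (φ(1),φ(6)) = (0,7) ∈ E(G2) ✓
  (1,7) → (φ(1),φ(7)) = (1,7) ∈ E(G2) ✓
  (1,10) → (φ(1),φ(10)) = (2,7) ∈ E(G2) ✓
  (2,9) → (φ(2),φ(9)) = (4,11) ∈ E(G2) ✓
  (3,4) → (φ(3),φ(4)) = (6,10) ∈ E(G2) ✓
  (4,5) → (φ(4),φ(5)) = (6,9) ∈ E(G2) ✓
  (4,6) → (φ(4),φ(6)) = (0,6) ∈ E(G2) ✓
  (4,7) → (φ(4),φ(7)) = (1,6) ∈ E(G2) ✓
  (4,8) → (φ(4),φ(8)) = (6,8) ∈ E(G2) ✓
  (5,7) → (φ(5),φ(7)) = (1,9) ∈ E(G2) ✓
  (5,8) → (φ(5),φ(8)) = (8,9) ∈ E(G2) ✓
  (6,8) → (φ(6),φ(8)) = (0,8) ∈ E(G2) ✓
  (7,9) → (φ(7),φ(9)) = (1,4) ∈ E(G2) ✓
  (7,10) → (φ(7),φ(10)) = (1,2) ∈ E(G2) ✓
  (7,11) → (φ(7),φ(11)) = (1,5) ∈ E(G2) ✓
  (9,11) → (φ(9),φ(11)) = (4,5) ∈ E(G2) ✓
All 22 edges of G1 map to edges of G2, and |E(G1)| = |E(G2)| = 22, so φ is a bijection on edges as well as vertices. Hence G1 ≅ G2.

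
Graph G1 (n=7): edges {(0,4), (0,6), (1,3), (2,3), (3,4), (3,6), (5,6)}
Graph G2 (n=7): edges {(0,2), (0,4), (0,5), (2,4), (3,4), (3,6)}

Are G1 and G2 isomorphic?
No, not isomorphic

The graphs are NOT isomorphic.

Connected components of G1: 1 component(s) with vertex sets [[0, 1, 2, 3, 4, 5, 6]], sizes [7].
Connected components of G2: 2 component(s) with vertex sets [[1], [0, 2, 3, 4, 5, 6]], sizes [1, 6].
The number of connected components (and the multiset of component sizes) is an isomorphism invariant — an isomorphism maps each component of G1 bijectively onto a component of G2. Since G1 has 1 component(s) and G2 has 2, they cannot be isomorphic.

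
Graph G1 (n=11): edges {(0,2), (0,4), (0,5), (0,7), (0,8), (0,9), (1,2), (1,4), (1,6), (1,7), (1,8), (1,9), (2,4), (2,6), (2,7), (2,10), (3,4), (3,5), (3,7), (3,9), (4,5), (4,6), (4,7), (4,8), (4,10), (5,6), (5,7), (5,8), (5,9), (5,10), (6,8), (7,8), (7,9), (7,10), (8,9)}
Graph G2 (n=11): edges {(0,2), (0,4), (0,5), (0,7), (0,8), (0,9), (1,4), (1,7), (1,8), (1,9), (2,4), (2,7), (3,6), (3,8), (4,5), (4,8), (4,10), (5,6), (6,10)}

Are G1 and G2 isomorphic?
No, not isomorphic

The graphs are NOT isomorphic.

Counting triangles (3-cliques): G1 has 43, G2 has 5.
Triangle count is an isomorphism invariant, so differing triangle counts rule out isomorphism.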